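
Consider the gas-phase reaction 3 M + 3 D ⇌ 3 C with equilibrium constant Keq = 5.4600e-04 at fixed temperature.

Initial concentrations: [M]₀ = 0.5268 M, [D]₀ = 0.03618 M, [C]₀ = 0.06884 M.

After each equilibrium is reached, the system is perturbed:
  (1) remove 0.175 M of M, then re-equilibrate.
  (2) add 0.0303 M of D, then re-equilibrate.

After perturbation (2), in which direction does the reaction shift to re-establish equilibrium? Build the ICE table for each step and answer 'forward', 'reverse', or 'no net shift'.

Direction: forward

Q₀ = 47.12 vs Keq = 5.4600e-04 ⇒ Q>K, reverse
Step 1:
                    M           D           C
  init         0.5268     0.03618     0.06884
  Δ             0.064       0.064      -0.064
  eq           0.5908      0.1002    0.004838
  solve Keq expr → x = -0.02133; check Q = 5.4600e-04
Then remove 0.175 M of M.
Step 2:
                    M           D           C
  init         0.4158      0.1002    0.004838
  Δ          0.001375    0.001375   -0.001375
  eq           0.4172      0.1016    0.003463
  solve Keq expr → x = -4.5827e-04; check Q = 5.4600e-04
Then add 0.0303 M of D.
Step 3:
                    M           D           C
  init         0.4172      0.1319    0.003463
  Δ       -9.8885e-04 -9.8885e-04  9.8885e-04
  eq           0.4162      0.1309    0.004452
  solve Keq expr → x = 3.2962e-04; check Q = 5.4600e-04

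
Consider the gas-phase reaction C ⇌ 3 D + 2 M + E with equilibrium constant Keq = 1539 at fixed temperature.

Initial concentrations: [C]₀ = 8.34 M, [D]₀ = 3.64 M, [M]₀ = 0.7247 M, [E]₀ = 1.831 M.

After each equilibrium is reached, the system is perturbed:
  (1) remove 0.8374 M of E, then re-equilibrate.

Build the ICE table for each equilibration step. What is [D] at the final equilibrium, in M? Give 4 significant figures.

[D]_eq = 7.537 M

Q₀ = 5.561 vs Keq = 1539 ⇒ Q<K, forward
Step 1:
                    C           D           M           E
  I              8.34        3.64      0.7247       1.831
  C            -1.193       3.578       2.385       1.193
  E             7.147       7.218        3.11       3.024
  solve Keq expr → x = 1.193; check Q = 1539
Then remove 0.8374 M of E.
Step 2:
                    C           D           M           E
  I             7.147       7.218        3.11       2.186
  C           -0.1063      0.3188      0.2125      0.1063
  E             7.041       7.537       3.323       2.293
  solve Keq expr → x = 0.1063; check Q = 1539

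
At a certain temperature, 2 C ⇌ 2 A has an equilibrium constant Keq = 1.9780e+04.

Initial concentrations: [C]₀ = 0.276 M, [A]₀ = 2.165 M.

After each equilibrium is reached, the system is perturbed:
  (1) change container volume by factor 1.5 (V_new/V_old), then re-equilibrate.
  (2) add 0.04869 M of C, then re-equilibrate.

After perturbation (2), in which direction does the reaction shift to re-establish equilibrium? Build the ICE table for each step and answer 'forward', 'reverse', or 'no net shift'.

Direction: forward

Q₀ = 61.53 vs Keq = 1.9780e+04 ⇒ Q<K, forward
Step 1:
                   C          A
  Initial      0.276      2.165
  Change     -0.2588     0.2588
  Equil      0.01723      2.424
  solve Keq expr → x = 0.1294; check Q = 1.9780e+04
Then change container volume by factor 1.5 (V_new/V_old).
Step 2:
                   C          A
  Initial    0.01149      1.616
  Change           0          0
  Equil      0.01149      1.616
  solve Keq expr → x = 0; check Q = 1.9780e+04
Then add 0.04869 M of C.
Step 3:
                   C          A
  Initial    0.06018      1.616
  Change    -0.04835    0.04835
  Equil      0.01183      1.664
  solve Keq expr → x = 0.02417; check Q = 1.9780e+04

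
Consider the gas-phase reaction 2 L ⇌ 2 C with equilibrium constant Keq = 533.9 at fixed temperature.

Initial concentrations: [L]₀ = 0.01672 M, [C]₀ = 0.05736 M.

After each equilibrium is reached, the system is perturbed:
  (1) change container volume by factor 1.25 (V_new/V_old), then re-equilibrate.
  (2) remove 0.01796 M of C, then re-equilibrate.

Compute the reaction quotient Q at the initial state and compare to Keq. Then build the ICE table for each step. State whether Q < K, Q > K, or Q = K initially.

Q₀ = 11.77; Q < K (proceeds forward)

Q₀ = 11.77 vs Keq = 533.9 ⇒ Q<K, forward
Step 1:
                    L           C
  init        0.01672     0.05736
  Δ          -0.01365     0.01365
  eq         0.003073     0.07101
  solve Keq expr → x = 0.006823; check Q = 533.9
Then change container volume by factor 1.25 (V_new/V_old).
Step 2:
                    L           C
  init       0.002458     0.05681
  Δ                 0           0
  eq         0.002458     0.05681
  solve Keq expr → x = 0; check Q = 533.9
Then remove 0.01796 M of C.
Step 3:
                    L           C
  init       0.002458     0.03885
  Δ       -7.4503e-04  7.4503e-04
  eq         0.001713     0.03959
  solve Keq expr → x = 3.7252e-04; check Q = 533.9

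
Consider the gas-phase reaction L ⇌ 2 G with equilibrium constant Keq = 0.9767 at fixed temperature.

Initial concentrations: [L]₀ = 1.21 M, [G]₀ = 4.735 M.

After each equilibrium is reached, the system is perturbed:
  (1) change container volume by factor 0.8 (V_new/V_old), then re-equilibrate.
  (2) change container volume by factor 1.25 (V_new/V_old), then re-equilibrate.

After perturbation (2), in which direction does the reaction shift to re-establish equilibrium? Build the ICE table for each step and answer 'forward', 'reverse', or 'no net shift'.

Q₀ = 18.53 vs Keq = 0.9767 ⇒ Q>K, reverse
Step 1:
                   L          G
  I             1.21      4.735
  C            1.547     -3.094
  E            2.757      1.641
  solve Keq expr → x = -1.547; check Q = 0.9767
Then change container volume by factor 0.8 (V_new/V_old).
Step 2:
                   L          G
  I            3.446      2.051
  C          0.09564    -0.1913
  E            3.542       1.86
  solve Keq expr → x = -0.09564; check Q = 0.9767
Then change container volume by factor 1.25 (V_new/V_old).
Step 3:
                   L          G
  I            2.834      1.488
  C         -0.07651      0.153
  E            2.757      1.641
  solve Keq expr → x = 0.07651; check Q = 0.9767

Direction: forward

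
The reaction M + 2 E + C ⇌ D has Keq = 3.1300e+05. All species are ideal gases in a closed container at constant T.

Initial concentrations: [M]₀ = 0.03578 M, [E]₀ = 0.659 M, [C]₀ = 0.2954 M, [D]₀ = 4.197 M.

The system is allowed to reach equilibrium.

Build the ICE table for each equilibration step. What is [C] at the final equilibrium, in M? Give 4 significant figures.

[C]_eq = 0.2598 M

Q₀ = 914.4 vs Keq = 3.1300e+05 ⇒ Q<K, forward
Step 1:
                    M           E           C           D
  I           0.03578       0.659      0.2954       4.197
  C          -0.03563    -0.07126    -0.03563     0.03563
  E        1.5070e-04      0.5877      0.2598       4.233
  solve Keq expr → x = 0.03563; check Q = 3.1300e+05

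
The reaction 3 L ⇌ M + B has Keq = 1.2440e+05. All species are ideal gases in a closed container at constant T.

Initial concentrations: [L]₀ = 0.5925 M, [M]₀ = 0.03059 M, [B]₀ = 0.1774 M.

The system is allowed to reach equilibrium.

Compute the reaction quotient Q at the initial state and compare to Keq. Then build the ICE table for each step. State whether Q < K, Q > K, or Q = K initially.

Q₀ = 0.02609; Q < K (proceeds forward)

Q₀ = 0.02609 vs Keq = 1.2440e+05 ⇒ Q<K, forward
Step 1:
                  L         M         B
  init       0.5925   0.03059    0.1774
  Δ         -0.5837    0.1946    0.1946
  eq       0.008765    0.2252     0.372
  solve Keq expr → x = 0.1946; check Q = 1.2440e+05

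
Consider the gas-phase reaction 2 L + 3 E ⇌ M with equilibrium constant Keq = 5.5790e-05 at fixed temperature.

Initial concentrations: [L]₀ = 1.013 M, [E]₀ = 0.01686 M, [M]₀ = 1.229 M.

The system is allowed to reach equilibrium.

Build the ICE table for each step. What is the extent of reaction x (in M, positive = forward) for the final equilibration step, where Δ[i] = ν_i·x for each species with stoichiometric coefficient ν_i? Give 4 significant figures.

x = -1.198 M

Q₀ = 2.4990e+05 vs Keq = 5.5790e-05 ⇒ Q>K, reverse
Step 1:
                   L          E          M
  I            1.013    0.01686      1.229
  C            2.397      3.595     -1.198
  E             3.41      3.612    0.03057
  solve Keq expr → x = -1.198; check Q = 5.5790e-05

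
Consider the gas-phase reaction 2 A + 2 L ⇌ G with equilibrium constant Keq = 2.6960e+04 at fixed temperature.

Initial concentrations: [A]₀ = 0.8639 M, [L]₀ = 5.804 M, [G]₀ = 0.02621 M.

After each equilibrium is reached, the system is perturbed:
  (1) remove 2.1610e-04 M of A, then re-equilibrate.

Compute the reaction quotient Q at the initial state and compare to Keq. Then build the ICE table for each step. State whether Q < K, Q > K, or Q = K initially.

Q₀ = 0.001043; Q < K (proceeds forward)

Q₀ = 0.001043 vs Keq = 2.6960e+04 ⇒ Q<K, forward
Step 1:
                  A         L         G
  I          0.8639     5.804   0.02621
  C         -0.8631   -0.8631    0.4315
  E       8.3395e-04     4.941    0.4577
  solve Keq expr → x = 0.4315; check Q = 2.6960e+04
Then remove 2.1610e-04 M of A.
Step 2:
                  A         L         G
  I       6.1785e-04     4.941    0.4577
  C       2.1597e-04 2.1597e-04 -1.0798e-04
  E       8.3382e-04     4.941    0.4576
  solve Keq expr → x = -1.0798e-04; check Q = 2.6960e+04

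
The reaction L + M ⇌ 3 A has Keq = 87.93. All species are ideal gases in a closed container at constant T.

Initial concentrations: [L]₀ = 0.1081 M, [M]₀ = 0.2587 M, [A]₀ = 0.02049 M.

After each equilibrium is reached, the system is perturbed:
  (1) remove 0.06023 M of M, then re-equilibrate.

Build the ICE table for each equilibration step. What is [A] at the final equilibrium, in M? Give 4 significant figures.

[A]_eq = 0.3317 M

Q₀ = 3.0761e-04 vs Keq = 87.93 ⇒ Q<K, forward
Step 1:
                    L           M           A
  I            0.1081      0.2587     0.02049
  C           -0.1053     -0.1053      0.3158
  E           0.00282      0.1534      0.3363
  solve Keq expr → x = 0.1053; check Q = 87.93
Then remove 0.06023 M of M.
Step 2:
                    L           M           A
  I           0.00282     0.09319      0.3363
  C          0.001559    0.001559   -0.004676
  E          0.004379     0.09475      0.3317
  solve Keq expr → x = -0.001559; check Q = 87.93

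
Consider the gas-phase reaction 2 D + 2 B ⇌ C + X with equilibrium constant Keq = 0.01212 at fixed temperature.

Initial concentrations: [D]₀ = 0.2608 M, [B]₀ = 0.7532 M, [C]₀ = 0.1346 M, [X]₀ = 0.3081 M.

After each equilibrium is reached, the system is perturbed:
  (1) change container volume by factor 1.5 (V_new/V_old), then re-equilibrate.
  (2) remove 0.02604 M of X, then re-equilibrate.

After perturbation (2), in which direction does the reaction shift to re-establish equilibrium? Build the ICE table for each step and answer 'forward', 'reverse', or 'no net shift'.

Direction: forward

Q₀ = 1.075 vs Keq = 0.01212 ⇒ Q>K, reverse
Step 1:
                  D         B         C         X
  I          0.2608    0.7532    0.1346    0.3081
  C          0.2379    0.2379   -0.1189   -0.1189
  E          0.4987    0.9911   0.01565    0.1892
  solve Keq expr → x = -0.1189; check Q = 0.01212
Then change container volume by factor 1.5 (V_new/V_old).
Step 2:
                  D         B         C         X
  I          0.3325    0.6607   0.01044    0.1261
  C         0.01027   0.01027 -0.005136 -0.005136
  E          0.3427     0.671  0.005299     0.121
  solve Keq expr → x = -0.005136; check Q = 0.01212
Then remove 0.02604 M of X.
Step 3:
                  D         B         C         X
  I          0.3427     0.671  0.005299   0.09493
  C        -0.00245  -0.00245  0.001225  0.001225
  E          0.3403    0.6686  0.006524   0.09615
  solve Keq expr → x = 0.001225; check Q = 0.01212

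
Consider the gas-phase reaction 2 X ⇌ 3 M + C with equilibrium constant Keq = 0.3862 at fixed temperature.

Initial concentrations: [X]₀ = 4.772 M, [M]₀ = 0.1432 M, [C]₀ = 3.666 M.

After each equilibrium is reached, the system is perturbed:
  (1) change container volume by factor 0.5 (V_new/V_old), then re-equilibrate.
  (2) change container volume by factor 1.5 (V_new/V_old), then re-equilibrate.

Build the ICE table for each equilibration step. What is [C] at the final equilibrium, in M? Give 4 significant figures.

[C]_eq = 5.265 M

Q₀ = 4.7274e-04 vs Keq = 0.3862 ⇒ Q<K, forward
Step 1:
                    X           M           C
  init          4.772      0.1432       3.666
  Δ           -0.6857       1.029      0.3428
  eq            4.086       1.172       4.009
  solve Keq expr → x = 0.3428; check Q = 0.3862
Then change container volume by factor 0.5 (V_new/V_old).
Step 2:
                    X           M           C
  init          8.173       2.343       8.018
  Δ             0.525     -0.7874     -0.2625
  eq            8.698       1.556       7.755
  solve Keq expr → x = -0.2625; check Q = 0.3862
Then change container volume by factor 1.5 (V_new/V_old).
Step 3:
                    X           M           C
  init          5.798       1.037        5.17
  Δ           -0.1894      0.2842     0.09472
  eq            5.609       1.321       5.265
  solve Keq expr → x = 0.09472; check Q = 0.3862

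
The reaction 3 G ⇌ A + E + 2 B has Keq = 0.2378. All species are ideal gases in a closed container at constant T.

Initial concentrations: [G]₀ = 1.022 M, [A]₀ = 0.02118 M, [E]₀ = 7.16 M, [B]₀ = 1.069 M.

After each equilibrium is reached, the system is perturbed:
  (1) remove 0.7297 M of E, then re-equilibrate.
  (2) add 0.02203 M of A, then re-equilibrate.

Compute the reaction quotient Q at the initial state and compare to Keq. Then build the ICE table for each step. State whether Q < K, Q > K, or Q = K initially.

Q₀ = 0.1623; Q < K (proceeds forward)

Q₀ = 0.1623 vs Keq = 0.2378 ⇒ Q<K, forward
Step 1:
                  G         A         E         B
  init        1.022   0.02118      7.16     1.069
  Δ        -0.02143  0.007142  0.007142   0.01428
  eq          1.001   0.02832     7.167     1.083
  solve Keq expr → x = 0.007142; check Q = 0.2378
Then remove 0.7297 M of E.
Step 2:
                  G         A         E         B
  init        1.001   0.02832     6.437     1.083
  Δ       -0.006881  0.002294  0.002294  0.004587
  eq         0.9937   0.03062      6.44     1.088
  solve Keq expr → x = 0.002294; check Q = 0.2378
Then add 0.02203 M of A.
Step 3:
                  G         A         E         B
  init       0.9937   0.05265      6.44     1.088
  Δ         0.04619   -0.0154   -0.0154  -0.03079
  eq           1.04   0.03725     6.424     1.057
  solve Keq expr → x = -0.0154; check Q = 0.2378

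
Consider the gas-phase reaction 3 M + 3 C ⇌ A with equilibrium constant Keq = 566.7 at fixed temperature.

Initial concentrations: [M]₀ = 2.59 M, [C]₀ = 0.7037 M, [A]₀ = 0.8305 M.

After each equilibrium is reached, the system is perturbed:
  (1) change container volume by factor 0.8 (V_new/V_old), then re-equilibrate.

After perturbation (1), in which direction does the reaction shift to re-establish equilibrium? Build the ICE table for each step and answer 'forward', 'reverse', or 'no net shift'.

Direction: forward

Q₀ = 0.1372 vs Keq = 566.7 ⇒ Q<K, forward
Step 1:
                    M           C           A
  init           2.59      0.7037      0.8305
  Δ           -0.6408     -0.6408      0.2136
  eq            1.949     0.06289       1.044
  solve Keq expr → x = 0.2136; check Q = 566.7
Then change container volume by factor 0.8 (V_new/V_old).
Step 2:
                    M           C           A
  init          2.436     0.07862       1.305
  Δ          -0.02377    -0.02377    0.007924
  eq            2.413     0.05484       1.313
  solve Keq expr → x = 0.007924; check Q = 566.7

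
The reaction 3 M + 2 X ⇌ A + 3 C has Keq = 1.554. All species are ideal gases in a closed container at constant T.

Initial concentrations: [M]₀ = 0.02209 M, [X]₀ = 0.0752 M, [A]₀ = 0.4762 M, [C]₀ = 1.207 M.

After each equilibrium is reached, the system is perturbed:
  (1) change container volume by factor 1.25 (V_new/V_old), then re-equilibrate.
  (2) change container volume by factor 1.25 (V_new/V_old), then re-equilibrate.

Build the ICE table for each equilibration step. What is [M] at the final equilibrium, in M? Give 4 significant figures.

Q₀ = 1.3737e+07 vs Keq = 1.554 ⇒ Q>K, reverse
Step 1:
                  M         X         A         C
  Initial   0.02209    0.0752    0.4762     1.207
  Change     0.5773    0.3849   -0.1924   -0.5773
  Equil      0.5994    0.4601    0.2838    0.6297
  solve Keq expr → x = -0.1924; check Q = 1.554
Then change container volume by factor 1.25 (V_new/V_old).
Step 2:
                  M         X         A         C
  Initial    0.4795    0.3681     0.227    0.5037
  Change    0.01292  0.008614 -0.004307  -0.01292
  Equil      0.4925    0.3767    0.2227    0.4908
  solve Keq expr → x = -0.004307; check Q = 1.554
Then change container volume by factor 1.25 (V_new/V_old).
Step 3:
                  M         X         A         C
  Initial     0.394    0.3013    0.1782    0.3927
  Change    0.01037  0.006912 -0.003456  -0.01037
  Equil      0.4043    0.3083    0.1747    0.3823
  solve Keq expr → x = -0.003456; check Q = 1.554

[M]_eq = 0.4043 M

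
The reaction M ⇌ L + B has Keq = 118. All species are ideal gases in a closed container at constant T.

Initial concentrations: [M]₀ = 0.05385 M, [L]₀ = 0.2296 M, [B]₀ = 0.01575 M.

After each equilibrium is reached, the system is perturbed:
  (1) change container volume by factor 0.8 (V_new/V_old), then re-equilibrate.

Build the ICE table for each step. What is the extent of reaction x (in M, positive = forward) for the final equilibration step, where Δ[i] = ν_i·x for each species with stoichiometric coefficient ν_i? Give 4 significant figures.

x = -5.1896e-05 M

Q₀ = 0.06715 vs Keq = 118 ⇒ Q<K, forward
Step 1:
                   M          L          B
  I          0.05385     0.2296    0.01575
  C         -0.05368    0.05368    0.05368
  E       1.6669e-04     0.2833    0.06943
  solve Keq expr → x = 0.05368; check Q = 118
Then change container volume by factor 0.8 (V_new/V_old).
Step 2:
                   M          L          B
  I       2.0836e-04     0.3541    0.08679
  C       5.1896e-05 -5.1896e-05 -5.1896e-05
  E       2.6026e-04     0.3541    0.08674
  solve Keq expr → x = -5.1896e-05; check Q = 118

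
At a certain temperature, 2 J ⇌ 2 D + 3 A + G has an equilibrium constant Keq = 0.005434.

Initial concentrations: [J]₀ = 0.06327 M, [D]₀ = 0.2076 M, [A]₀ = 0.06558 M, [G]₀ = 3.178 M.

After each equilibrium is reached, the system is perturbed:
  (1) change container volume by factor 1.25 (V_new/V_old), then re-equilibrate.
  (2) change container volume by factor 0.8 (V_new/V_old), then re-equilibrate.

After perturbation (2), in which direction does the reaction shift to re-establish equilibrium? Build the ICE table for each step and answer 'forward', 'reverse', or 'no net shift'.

Q₀ = 0.00965 vs Keq = 0.005434 ⇒ Q>K, reverse
Step 1:
                   J          D          A          G
  I          0.06327     0.2076    0.06558      3.178
  C         0.005071  -0.005071  -0.007606  -0.002535
  E          0.06834     0.2025    0.05797      3.175
  solve Keq expr → x = -0.002535; check Q = 0.005434
Then change container volume by factor 1.25 (V_new/V_old).
Step 2:
                   J          D          A          G
  I          0.05467      0.162    0.04638       2.54
  C        -0.006403   0.006403   0.009605   0.003202
  E          0.04827     0.1684    0.05598      2.544
  solve Keq expr → x = 0.003202; check Q = 0.005434
Then change container volume by factor 0.8 (V_new/V_old).
Step 3:
                   J          D          A          G
  I          0.06034     0.2105    0.06998      3.179
  C         0.008004  -0.008004   -0.01201  -0.004002
  E          0.06834     0.2025    0.05797      3.175
  solve Keq expr → x = -0.004002; check Q = 0.005434

Direction: reverse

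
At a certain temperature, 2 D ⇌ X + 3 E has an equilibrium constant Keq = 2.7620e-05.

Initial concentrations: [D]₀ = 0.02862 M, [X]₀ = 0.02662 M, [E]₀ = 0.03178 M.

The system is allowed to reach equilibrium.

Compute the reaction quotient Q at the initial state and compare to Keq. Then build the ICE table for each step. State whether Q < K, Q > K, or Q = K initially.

Q₀ = 0.001043 vs Keq = 2.7620e-05 ⇒ Q>K, reverse
Step 1:
                  D         X         E
  I         0.02862   0.02662   0.03178
  C         0.01241 -0.006207  -0.01862
  E         0.04103   0.02041   0.01316
  solve Keq expr → x = -0.006207; check Q = 2.7620e-05

Q₀ = 0.001043; Q > K (proceeds reverse)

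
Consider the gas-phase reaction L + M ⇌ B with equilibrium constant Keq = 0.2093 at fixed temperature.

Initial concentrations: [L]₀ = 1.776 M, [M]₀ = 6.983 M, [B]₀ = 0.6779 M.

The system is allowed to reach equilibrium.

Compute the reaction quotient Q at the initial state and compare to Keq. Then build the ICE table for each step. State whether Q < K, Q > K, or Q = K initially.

Q₀ = 0.05466; Q < K (proceeds forward)

Q₀ = 0.05466 vs Keq = 0.2093 ⇒ Q<K, forward
Step 1:
                    L           M           B
  init          1.776       6.983      0.6779
  Δ           -0.7146     -0.7146      0.7146
  eq            1.061       6.268       1.393
  solve Keq expr → x = 0.7146; check Q = 0.2093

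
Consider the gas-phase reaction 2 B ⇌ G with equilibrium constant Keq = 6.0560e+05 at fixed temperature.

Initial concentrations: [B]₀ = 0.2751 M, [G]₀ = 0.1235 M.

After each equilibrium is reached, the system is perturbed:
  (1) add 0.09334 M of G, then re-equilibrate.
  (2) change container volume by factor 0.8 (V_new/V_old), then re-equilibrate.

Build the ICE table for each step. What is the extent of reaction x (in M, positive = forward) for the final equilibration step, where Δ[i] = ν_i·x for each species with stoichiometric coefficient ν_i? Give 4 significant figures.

x = 5.0424e-05 M

Q₀ = 1.632 vs Keq = 6.0560e+05 ⇒ Q<K, forward
Step 1:
                   B          G
  Initial     0.2751     0.1235
  Change     -0.2744     0.1372
  Equil   6.5614e-04     0.2607
  solve Keq expr → x = 0.1372; check Q = 6.0560e+05
Then add 0.09334 M of G.
Step 2:
                   B          G
  Initial 6.5614e-04     0.3541
  Change  1.0842e-04 -5.4212e-05
  Equil   7.6456e-04      0.354
  solve Keq expr → x = -5.4212e-05; check Q = 6.0560e+05
Then change container volume by factor 0.8 (V_new/V_old).
Step 3:
                   B          G
  Initial 9.5570e-04     0.4425
  Change  -1.0085e-04 5.0424e-05
  Equil   8.5486e-04     0.4426
  solve Keq expr → x = 5.0424e-05; check Q = 6.0560e+05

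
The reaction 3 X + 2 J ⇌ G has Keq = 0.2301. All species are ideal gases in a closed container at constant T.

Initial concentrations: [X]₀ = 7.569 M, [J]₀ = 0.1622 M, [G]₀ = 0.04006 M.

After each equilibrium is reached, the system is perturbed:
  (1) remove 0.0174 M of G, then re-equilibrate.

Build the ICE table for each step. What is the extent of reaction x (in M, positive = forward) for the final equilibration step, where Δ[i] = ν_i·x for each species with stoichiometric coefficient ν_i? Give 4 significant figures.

x = 0.001335 M

Q₀ = 0.003512 vs Keq = 0.2301 ⇒ Q<K, forward
Step 1:
                   X          J          G
  init         7.569     0.1622    0.04006
  Δ          -0.1929    -0.1286    0.06429
  eq           7.376    0.03362     0.1044
  solve Keq expr → x = 0.06429; check Q = 0.2301
Then remove 0.0174 M of G.
Step 2:
                   X          J          G
  init         7.376    0.03362    0.08695
  Δ        -0.004006   -0.00267   0.001335
  eq           7.372    0.03095    0.08829
  solve Keq expr → x = 0.001335; check Q = 0.2301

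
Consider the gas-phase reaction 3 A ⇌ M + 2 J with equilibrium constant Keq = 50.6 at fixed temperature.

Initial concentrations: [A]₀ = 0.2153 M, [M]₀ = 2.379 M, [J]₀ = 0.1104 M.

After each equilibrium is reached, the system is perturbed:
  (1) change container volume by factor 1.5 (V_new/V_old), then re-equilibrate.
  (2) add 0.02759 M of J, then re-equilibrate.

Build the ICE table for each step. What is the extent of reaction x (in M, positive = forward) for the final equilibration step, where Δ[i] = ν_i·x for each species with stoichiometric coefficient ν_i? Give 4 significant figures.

Q₀ = 2.905 vs Keq = 50.6 ⇒ Q<K, forward
Step 1:
                    A           M           J
  init         0.2153       2.379      0.1104
  Δ           -0.1007     0.03358     0.06716
  eq           0.1146       2.413      0.1776
  solve Keq expr → x = 0.03358; check Q = 50.6
Then change container volume by factor 1.5 (V_new/V_old).
Step 2:
                    A           M           J
  init        0.07637       1.608      0.1184
  Δ                 0           0           0
  eq          0.07637       1.608      0.1184
  solve Keq expr → x = 0; check Q = 50.6
Then add 0.02759 M of J.
Step 3:
                    A           M           J
  init        0.07637       1.608       0.146
  Δ          0.008977   -0.002992   -0.005985
  eq          0.08535       1.605        0.14
  solve Keq expr → x = -0.002992; check Q = 50.6

x = -0.002992 M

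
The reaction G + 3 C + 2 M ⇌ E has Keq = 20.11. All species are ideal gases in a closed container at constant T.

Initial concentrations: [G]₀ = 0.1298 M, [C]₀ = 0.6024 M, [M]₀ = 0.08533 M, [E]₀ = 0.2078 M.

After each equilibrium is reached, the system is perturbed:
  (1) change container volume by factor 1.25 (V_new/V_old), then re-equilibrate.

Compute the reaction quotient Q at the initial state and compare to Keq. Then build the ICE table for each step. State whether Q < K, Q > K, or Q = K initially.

Q₀ = 1006; Q > K (proceeds reverse)

Q₀ = 1006 vs Keq = 20.11 ⇒ Q>K, reverse
Step 1:
                    G           C           M           E
  Initial      0.1298      0.6024     0.08533      0.2078
  Change      0.07568      0.2271      0.1514    -0.07568
  Equil        0.2055      0.8295      0.2367      0.1321
  solve Keq expr → x = -0.07568; check Q = 20.11
Then change container volume by factor 1.25 (V_new/V_old).
Step 2:
                    G           C           M           E
  Initial      0.1644      0.6636      0.1894      0.1057
  Change      0.02316     0.06949     0.04633    -0.02316
  Equil        0.1876      0.7331      0.2357     0.08253
  solve Keq expr → x = -0.02316; check Q = 20.11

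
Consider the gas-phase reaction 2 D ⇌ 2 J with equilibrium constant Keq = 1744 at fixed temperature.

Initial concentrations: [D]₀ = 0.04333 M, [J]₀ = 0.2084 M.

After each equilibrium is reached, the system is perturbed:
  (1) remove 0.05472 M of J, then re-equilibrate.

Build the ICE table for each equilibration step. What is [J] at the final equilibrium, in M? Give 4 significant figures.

[J]_eq = 0.1924 M

Q₀ = 23.13 vs Keq = 1744 ⇒ Q<K, forward
Step 1:
                  D         J
  Initial   0.04333    0.2084
  Change   -0.03744   0.03744
  Equil    0.005887    0.2458
  solve Keq expr → x = 0.01872; check Q = 1744
Then remove 0.05472 M of J.
Step 2:
                  D         J
  Initial  0.005887    0.1911
  Change   -0.00128   0.00128
  Equil    0.004607    0.1924
  solve Keq expr → x = 6.3983e-04; check Q = 1744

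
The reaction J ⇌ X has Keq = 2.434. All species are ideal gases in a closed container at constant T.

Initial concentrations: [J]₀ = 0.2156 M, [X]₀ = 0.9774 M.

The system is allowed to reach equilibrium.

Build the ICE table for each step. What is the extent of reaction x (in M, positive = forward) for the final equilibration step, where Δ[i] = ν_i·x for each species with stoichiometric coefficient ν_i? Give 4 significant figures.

Q₀ = 4.533 vs Keq = 2.434 ⇒ Q>K, reverse
Step 1:
                   J          X
  I           0.2156     0.9774
  C           0.1318    -0.1318
  E           0.3474     0.8456
  solve Keq expr → x = -0.1318; check Q = 2.434

x = -0.1318 M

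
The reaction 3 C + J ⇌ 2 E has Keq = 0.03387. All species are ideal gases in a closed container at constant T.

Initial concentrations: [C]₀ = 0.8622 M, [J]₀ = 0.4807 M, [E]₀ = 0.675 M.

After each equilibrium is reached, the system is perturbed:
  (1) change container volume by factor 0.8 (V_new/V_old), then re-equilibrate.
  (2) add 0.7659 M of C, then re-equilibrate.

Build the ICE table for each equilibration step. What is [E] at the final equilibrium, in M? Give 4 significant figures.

[E]_eq = 0.5497 M

Q₀ = 1.479 vs Keq = 0.03387 ⇒ Q>K, reverse
Step 1:
                   C          J          E
  I           0.8622     0.4807      0.675
  C           0.6065     0.2022    -0.4043
  E            1.469     0.6829     0.2707
  solve Keq expr → x = -0.2022; check Q = 0.03387
Then change container volume by factor 0.8 (V_new/V_old).
Step 2:
                   C          J          E
  I            1.836     0.8536     0.3384
  C         -0.07785   -0.02595     0.0519
  E            1.758     0.8276     0.3903
  solve Keq expr → x = 0.02595; check Q = 0.03387
Then add 0.7659 M of C.
Step 3:
                   C          J          E
  I            2.524     0.8276     0.3903
  C          -0.2391   -0.07971     0.1594
  E            2.285     0.7479     0.5497
  solve Keq expr → x = 0.07971; check Q = 0.03387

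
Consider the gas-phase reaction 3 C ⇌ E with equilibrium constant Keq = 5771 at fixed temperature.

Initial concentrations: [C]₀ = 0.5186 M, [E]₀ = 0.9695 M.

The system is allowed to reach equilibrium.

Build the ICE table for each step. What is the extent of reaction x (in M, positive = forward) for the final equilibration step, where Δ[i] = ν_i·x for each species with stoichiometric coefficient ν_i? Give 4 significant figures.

Q₀ = 6.951 vs Keq = 5771 ⇒ Q<K, forward
Step 1:
                   C          E
  Initial     0.5186     0.9695
  Change     -0.4607     0.1536
  Equil      0.05795      1.123
  solve Keq expr → x = 0.1536; check Q = 5771

x = 0.1536 M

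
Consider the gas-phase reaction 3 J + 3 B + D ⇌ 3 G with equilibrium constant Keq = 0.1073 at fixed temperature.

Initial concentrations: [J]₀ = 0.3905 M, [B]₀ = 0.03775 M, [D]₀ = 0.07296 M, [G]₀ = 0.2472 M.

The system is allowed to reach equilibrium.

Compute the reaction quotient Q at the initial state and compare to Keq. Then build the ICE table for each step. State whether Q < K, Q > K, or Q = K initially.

Q₀ = 6.4632e+04 vs Keq = 0.1073 ⇒ Q>K, reverse
Step 1:
                    J           B           D           G
  Initial      0.3905     0.03775     0.07296      0.2472
  Change       0.2102      0.2102     0.07006     -0.2102
  Equil        0.6007      0.2479       0.143     0.03701
  solve Keq expr → x = -0.07006; check Q = 0.1073

Q₀ = 6.4632e+04; Q > K (proceeds reverse)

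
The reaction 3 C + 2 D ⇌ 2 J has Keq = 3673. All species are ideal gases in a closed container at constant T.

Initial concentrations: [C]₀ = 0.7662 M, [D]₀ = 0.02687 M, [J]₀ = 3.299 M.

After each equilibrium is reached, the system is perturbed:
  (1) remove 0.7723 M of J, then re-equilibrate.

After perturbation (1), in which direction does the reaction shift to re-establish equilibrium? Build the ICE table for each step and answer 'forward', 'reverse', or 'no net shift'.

Q₀ = 3.3512e+04 vs Keq = 3673 ⇒ Q>K, reverse
Step 1:
                   C          D          J
  I           0.7662    0.02687      3.299
  C          0.06585     0.0439    -0.0439
  E            0.832    0.07077      3.255
  solve Keq expr → x = -0.02195; check Q = 3673
Then remove 0.7723 M of J.
Step 2:
                   C          D          J
  I            0.832    0.07077      2.483
  C         -0.02146   -0.01431    0.01431
  E           0.8106    0.05646      2.497
  solve Keq expr → x = 0.007154; check Q = 3673

Direction: forward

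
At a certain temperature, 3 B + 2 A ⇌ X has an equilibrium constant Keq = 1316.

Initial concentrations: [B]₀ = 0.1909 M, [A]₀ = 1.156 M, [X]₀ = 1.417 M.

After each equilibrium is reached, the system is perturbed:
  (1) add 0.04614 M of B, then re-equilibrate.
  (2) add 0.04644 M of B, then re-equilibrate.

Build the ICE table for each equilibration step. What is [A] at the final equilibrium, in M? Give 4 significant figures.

[A]_eq = 1.035 M

Q₀ = 152.4 vs Keq = 1316 ⇒ Q<K, forward
Step 1:
                   B          A          X
  init        0.1909      1.156      1.417
  Δ         -0.09363   -0.06242    0.03121
  eq         0.09727      1.094      1.448
  solve Keq expr → x = 0.03121; check Q = 1316
Then add 0.04614 M of B.
Step 2:
                   B          A          X
  init        0.1434      1.094      1.448
  Δ         -0.04403   -0.02935    0.01468
  eq         0.09938      1.064      1.463
  solve Keq expr → x = 0.01468; check Q = 1316
Then add 0.04644 M of B.
Step 3:
                   B          A          X
  init        0.1458      1.064      1.463
  Δ         -0.04422   -0.02948    0.01474
  eq          0.1016      1.035      1.478
  solve Keq expr → x = 0.01474; check Q = 1316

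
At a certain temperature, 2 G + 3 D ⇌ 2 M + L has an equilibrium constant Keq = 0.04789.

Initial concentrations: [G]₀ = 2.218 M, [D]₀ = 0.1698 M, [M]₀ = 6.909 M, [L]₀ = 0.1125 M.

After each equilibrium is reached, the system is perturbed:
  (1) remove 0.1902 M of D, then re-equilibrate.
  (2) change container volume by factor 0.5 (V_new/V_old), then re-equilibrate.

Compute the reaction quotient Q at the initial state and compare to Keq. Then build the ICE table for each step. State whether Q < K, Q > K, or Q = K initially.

Q₀ = 223 vs Keq = 0.04789 ⇒ Q>K, reverse
Step 1:
                   G          D          M          L
  Initial      2.218     0.1698      6.909     0.1125
  Change      0.2234      0.335    -0.2234    -0.1117
  Equil        2.441     0.5048      6.686 8.2162e-04
  solve Keq expr → x = -0.1117; check Q = 0.04789
Then remove 0.1902 M of D.
Step 2:
                   G          D          M          L
  Initial      2.441     0.3146      6.686 8.2162e-04
  Change    0.001238   0.001857  -0.001238 -6.1889e-04
  Equil        2.443     0.3165      6.684 2.0273e-04
  solve Keq expr → x = -6.1889e-04; check Q = 0.04789
Then change container volume by factor 0.5 (V_new/V_old).
Step 3:
                   G          D          M          L
  Initial      4.885      0.633      13.37 4.0545e-04
  Change   -0.002374  -0.003561   0.002374   0.001187
  Equil        4.883     0.6294      13.37   0.001592
  solve Keq expr → x = 0.001187; check Q = 0.04789

Q₀ = 223; Q > K (proceeds reverse)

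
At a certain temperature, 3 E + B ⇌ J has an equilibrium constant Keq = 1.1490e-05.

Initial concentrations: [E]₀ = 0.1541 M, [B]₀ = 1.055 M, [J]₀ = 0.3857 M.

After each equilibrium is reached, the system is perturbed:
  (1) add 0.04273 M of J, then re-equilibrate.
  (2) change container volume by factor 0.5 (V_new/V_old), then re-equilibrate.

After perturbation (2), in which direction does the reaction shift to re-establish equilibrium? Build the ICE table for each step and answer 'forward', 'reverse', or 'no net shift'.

Q₀ = 99.91 vs Keq = 1.1490e-05 ⇒ Q>K, reverse
Step 1:
                    E           B           J
  I            0.1541       1.055      0.3857
  C             1.157      0.3857     -0.3857
  E             1.311       1.441  3.7306e-05
  solve Keq expr → x = -0.3857; check Q = 1.1490e-05
Then add 0.04273 M of J.
Step 2:
                    E           B           J
  I             1.311       1.441     0.04277
  C            0.1281     0.04272    -0.04272
  E             1.439       1.483  5.0812e-05
  solve Keq expr → x = -0.04272; check Q = 1.1490e-05
Then change container volume by factor 0.5 (V_new/V_old).
Step 3:
                    E           B           J
  I             2.878       2.967  1.0162e-04
  C         -0.002128 -7.0938e-04  7.0938e-04
  E             2.876       2.966  8.1100e-04
  solve Keq expr → x = 7.0938e-04; check Q = 1.1490e-05

Direction: forward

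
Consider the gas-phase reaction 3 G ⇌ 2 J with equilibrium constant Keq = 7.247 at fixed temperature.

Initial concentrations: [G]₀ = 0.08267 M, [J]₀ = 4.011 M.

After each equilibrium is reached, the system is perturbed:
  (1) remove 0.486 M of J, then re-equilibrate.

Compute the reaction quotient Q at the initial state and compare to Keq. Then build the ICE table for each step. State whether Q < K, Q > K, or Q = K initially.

Q₀ = 2.8475e+04 vs Keq = 7.247 ⇒ Q>K, reverse
Step 1:
                    G           J
  Initial     0.08267       4.011
  Change        1.063     -0.7088
  Equil         1.146       3.302
  solve Keq expr → x = -0.3544; check Q = 7.247
Then remove 0.486 M of J.
Step 2:
                    G           J
  Initial       1.146       2.816
  Change      -0.0993      0.0662
  Equil         1.047       2.882
  solve Keq expr → x = 0.0331; check Q = 7.247

Q₀ = 2.8475e+04; Q > K (proceeds reverse)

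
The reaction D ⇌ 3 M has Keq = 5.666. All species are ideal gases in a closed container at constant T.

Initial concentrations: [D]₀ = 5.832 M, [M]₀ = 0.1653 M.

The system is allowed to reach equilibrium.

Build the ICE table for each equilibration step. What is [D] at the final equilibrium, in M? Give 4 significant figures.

[D]_eq = 4.879 M

Q₀ = 7.7446e-04 vs Keq = 5.666 ⇒ Q<K, forward
Step 1:
                   D          M
  Initial      5.832     0.1653
  Change     -0.9528      2.858
  Equil        4.879      3.024
  solve Keq expr → x = 0.9528; check Q = 5.666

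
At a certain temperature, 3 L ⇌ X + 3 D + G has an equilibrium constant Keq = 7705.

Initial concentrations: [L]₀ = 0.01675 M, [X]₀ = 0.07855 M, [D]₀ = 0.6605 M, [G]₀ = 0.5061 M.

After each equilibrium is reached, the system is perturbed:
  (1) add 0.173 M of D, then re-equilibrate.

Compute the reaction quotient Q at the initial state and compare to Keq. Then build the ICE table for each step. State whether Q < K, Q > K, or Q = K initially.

Q₀ = 2438; Q < K (proceeds forward)

Q₀ = 2438 vs Keq = 7705 ⇒ Q<K, forward
Step 1:
                  L         X         D         G
  Initial   0.01675   0.07855    0.6605    0.5061
  Change  -0.005151  0.001717  0.005151  0.001717
  Equil      0.0116   0.08027    0.6657    0.5078
  solve Keq expr → x = 0.001717; check Q = 7705
Then add 0.173 M of D.
Step 2:
                  L         X         D         G
  Initial    0.0116   0.08027    0.8387    0.5078
  Change   0.002896 -9.6538e-04 -0.002896 -9.6538e-04
  Equil     0.01449    0.0793    0.8358    0.5069
  solve Keq expr → x = -9.6538e-04; check Q = 7705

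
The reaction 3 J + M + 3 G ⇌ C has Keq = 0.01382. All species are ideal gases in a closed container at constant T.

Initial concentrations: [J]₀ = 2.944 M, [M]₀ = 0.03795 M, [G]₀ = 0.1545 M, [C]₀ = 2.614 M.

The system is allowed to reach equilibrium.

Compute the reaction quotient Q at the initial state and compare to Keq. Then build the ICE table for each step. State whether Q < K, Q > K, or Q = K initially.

Q₀ = 732 vs Keq = 0.01382 ⇒ Q>K, reverse
Step 1:
                  J         M         G         C
  Initial     2.944   0.03795    0.1545     2.614
  Change        1.4    0.4667       1.4   -0.4667
  Equil       4.344    0.5046     1.554     2.147
  solve Keq expr → x = -0.4667; check Q = 0.01382

Q₀ = 732; Q > K (proceeds reverse)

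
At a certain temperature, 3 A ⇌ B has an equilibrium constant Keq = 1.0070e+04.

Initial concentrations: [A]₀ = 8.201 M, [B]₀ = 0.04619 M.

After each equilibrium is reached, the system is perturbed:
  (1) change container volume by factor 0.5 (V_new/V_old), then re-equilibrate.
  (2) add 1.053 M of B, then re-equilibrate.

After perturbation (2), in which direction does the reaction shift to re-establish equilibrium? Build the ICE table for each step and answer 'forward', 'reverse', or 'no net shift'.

Q₀ = 8.3743e-05 vs Keq = 1.0070e+04 ⇒ Q<K, forward
Step 1:
                  A         B
  Initial     8.201   0.04619
  Change     -8.136     2.712
  Equil     0.06494     2.758
  solve Keq expr → x = 2.712; check Q = 1.0070e+04
Then change container volume by factor 0.5 (V_new/V_old).
Step 2:
                  A         B
  Initial    0.1299     5.516
  Change   -0.04798   0.01599
  Equil      0.0819     5.532
  solve Keq expr → x = 0.01599; check Q = 1.0070e+04
Then add 1.053 M of B.
Step 3:
                  A         B
  Initial    0.0819     6.585
  Change    0.00489  -0.00163
  Equil     0.08679     6.584
  solve Keq expr → x = -0.00163; check Q = 1.0070e+04

Direction: reverse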